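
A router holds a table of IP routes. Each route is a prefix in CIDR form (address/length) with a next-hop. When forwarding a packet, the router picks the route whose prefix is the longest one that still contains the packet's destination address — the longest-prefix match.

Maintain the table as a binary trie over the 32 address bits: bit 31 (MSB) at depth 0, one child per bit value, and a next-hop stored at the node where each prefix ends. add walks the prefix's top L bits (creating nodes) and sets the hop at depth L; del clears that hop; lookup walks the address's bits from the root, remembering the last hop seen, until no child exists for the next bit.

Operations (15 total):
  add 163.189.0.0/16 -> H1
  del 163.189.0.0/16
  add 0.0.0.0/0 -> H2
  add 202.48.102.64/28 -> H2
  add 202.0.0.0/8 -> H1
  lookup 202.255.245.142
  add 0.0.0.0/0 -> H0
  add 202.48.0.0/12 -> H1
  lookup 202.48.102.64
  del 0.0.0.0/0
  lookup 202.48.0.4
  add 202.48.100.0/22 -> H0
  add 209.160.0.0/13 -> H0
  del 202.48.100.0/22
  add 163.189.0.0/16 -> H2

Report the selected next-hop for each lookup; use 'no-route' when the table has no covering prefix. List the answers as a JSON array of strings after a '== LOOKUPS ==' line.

Trace:
  add 163.189.0.0/16 -> H1 at depth 16
  - 163.189.0.0/16 clear@16
  add 0.0.0.0/0 -> H2 at depth 0
  add 202.48.102.64/28 -> H2 at depth 28
  add 202.0.0.0/8 -> H1 at depth 8
  lookup 202.255.245.142: bits 11001010 walk d0:H2→d1:-→d2:-→d3:-→d4:-→d5:-→d6:-→d7:-→d8:H1 -> H1
  add 0.0.0.0/0 -> H0 at depth 0
  add 202.48.0.0/12 -> H1 at depth 12
  lookup 202.48.102.64: bits 1100101000110000011001100100 walk d0:H0→d1:-→d2:-→d3:-→d4:-→d5:-→d6:-→d7:-→d8:H1→d9:-→d10:-→d11:-→d12:H1→d13:-→d14:-→d15:-→d16:-→d17:-→d18:-→d19:-→d20:-→d21:-→d22:-→d23:-→d24:-→d25:-→d26:-→d27:-→d28:H2 -> H2
  - 0.0.0.0/0 clear@0
  lookup 202.48.0.4: bits 11001010001100000 walk d0:-→d1:-→d2:-→d3:-→d4:-→d5:-→d6:-→d7:-→d8:H1→d9:-→d10:-→d11:-→d12:H1→d13:-→d14:-→d15:-→d16:-→d17:- -> H1
  add 202.48.100.0/22 -> H0 at depth 22
  add 209.160.0.0/13 -> H0 at depth 13
  - 202.48.100.0/22 clear@22
  add 163.189.0.0/16 -> H2 at depth 16

== LOOKUPS ==
["H1","H2","H1"]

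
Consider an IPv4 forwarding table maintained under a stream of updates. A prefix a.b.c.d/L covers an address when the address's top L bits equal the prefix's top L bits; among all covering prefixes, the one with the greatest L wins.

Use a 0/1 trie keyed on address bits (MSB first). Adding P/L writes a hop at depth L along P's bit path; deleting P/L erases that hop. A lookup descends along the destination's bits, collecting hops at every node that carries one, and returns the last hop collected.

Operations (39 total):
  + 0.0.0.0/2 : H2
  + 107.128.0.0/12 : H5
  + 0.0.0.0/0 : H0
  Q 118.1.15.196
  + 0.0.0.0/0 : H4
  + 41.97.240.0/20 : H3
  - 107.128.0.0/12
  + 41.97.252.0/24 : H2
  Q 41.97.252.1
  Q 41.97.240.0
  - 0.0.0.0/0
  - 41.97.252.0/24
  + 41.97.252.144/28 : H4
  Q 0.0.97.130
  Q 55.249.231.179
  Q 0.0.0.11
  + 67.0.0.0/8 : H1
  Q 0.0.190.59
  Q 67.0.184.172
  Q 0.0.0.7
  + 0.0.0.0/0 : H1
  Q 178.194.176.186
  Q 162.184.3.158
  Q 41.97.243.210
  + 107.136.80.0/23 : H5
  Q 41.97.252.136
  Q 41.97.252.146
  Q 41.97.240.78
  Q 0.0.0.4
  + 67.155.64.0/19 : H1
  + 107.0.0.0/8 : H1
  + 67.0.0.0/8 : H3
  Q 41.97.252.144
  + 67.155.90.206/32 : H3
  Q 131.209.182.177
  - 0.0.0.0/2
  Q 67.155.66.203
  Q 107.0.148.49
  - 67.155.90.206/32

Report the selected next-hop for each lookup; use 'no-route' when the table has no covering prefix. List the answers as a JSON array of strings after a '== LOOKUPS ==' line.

Apply in order:
  add 0.0.0.0/2 -> H2 at depth 2
  add 107.128.0.0/12 -> H5 at depth 12
  add 0.0.0.0/0 -> H0 at depth 0
  Q 118.1.15.196: descend 011 ; hops seen [H0] ; pick H0
  add 0.0.0.0/0 -> H4 at depth 0
  add 41.97.240.0/20 -> H3 at depth 20
  - 107.128.0.0/12 clear@12
  add 41.97.252.0/24 -> H2 at depth 24
  Q 41.97.252.1: descend 001010010110000111111100 ; hops seen [H4,H2,H3,H2] ; pick H2
  Q 41.97.240.0: descend 00101001011000011111 ; hops seen [H4,H2,H3] ; pick H3
  - 0.0.0.0/0 clear@0
  - 41.97.252.0/24 clear@24
  add 41.97.252.144/28 -> H4 at depth 28
  Q 0.0.97.130: descend 00 ; hops seen [H2] ; pick H2
  Q 55.249.231.179: descend 001 ; hops seen [H2] ; pick H2
  Q 0.0.0.11: descend 00 ; hops seen [H2] ; pick H2
  add 67.0.0.0/8 -> H1 at depth 8
  Q 0.0.190.59: descend 00 ; hops seen [H2] ; pick H2
  Q 67.0.184.172: descend 01000011 ; hops seen [H1] ; pick H1
  Q 0.0.0.7: descend 00 ; hops seen [H2] ; pick H2
  add 0.0.0.0/0 -> H1 at depth 0
  Q 178.194.176.186: descend ε ; hops seen [H1] ; pick H1
  Q 162.184.3.158: descend ε ; hops seen [H1] ; pick H1
  Q 41.97.243.210: descend 00101001011000011111 ; hops seen [H1,H2,H3] ; pick H3
  add 107.136.80.0/23 -> H5 at depth 23
  Q 41.97.252.136: descend 001010010110000111111100100 ; hops seen [H1,H2,H3] ; pick H3
  Q 41.97.252.146: descend 0010100101100001111111001001 ; hops seen [H1,H2,H3,H4] ; pick H4
  Q 41.97.240.78: descend 00101001011000011111 ; hops seen [H1,H2,H3] ; pick H3
  Q 0.0.0.4: descend 00 ; hops seen [H1,H2] ; pick H2
  add 67.155.64.0/19 -> H1 at depth 19
  add 107.0.0.0/8 -> H1 at depth 8
  add 67.0.0.0/8 -> H3 at depth 8
  Q 41.97.252.144: descend 0010100101100001111111001001 ; hops seen [H1,H2,H3,H4] ; pick H4
  add 67.155.90.206/32 -> H3 at depth 32
  Q 131.209.182.177: descend ε ; hops seen [H1] ; pick H1
  - 0.0.0.0/2 clear@2
  Q 67.155.66.203: descend 0100001110011011010 ; hops seen [H1,H3,H1] ; pick H1
  Q 107.0.148.49: descend 01101011 ; hops seen [H1,H1] ; pick H1
  - 67.155.90.206/32 clear@32

== LOOKUPS ==
["H0","H2","H3","H2","H2","H2","H2","H1","H2","H1","H1","H3","H3","H4","H3","H2","H4","H1","H1","H1"]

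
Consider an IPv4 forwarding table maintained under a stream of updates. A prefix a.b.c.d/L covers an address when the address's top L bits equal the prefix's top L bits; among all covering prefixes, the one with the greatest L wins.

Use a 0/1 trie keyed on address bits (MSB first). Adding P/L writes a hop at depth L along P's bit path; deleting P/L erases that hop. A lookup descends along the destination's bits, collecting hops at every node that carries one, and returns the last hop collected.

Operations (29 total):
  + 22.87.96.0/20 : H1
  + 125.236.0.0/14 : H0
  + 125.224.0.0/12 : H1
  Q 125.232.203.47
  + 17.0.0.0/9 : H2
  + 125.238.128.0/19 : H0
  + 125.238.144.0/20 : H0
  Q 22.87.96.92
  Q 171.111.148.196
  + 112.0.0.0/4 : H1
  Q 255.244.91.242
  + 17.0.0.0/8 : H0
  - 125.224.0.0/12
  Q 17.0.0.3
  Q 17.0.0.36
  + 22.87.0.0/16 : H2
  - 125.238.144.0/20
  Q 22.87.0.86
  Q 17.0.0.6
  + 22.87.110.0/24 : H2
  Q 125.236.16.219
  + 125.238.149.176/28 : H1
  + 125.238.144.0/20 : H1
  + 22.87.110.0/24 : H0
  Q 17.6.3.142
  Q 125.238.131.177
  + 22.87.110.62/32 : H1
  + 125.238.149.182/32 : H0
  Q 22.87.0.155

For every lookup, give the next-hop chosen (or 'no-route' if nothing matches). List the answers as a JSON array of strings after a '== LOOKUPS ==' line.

Apply in order:
  add 22.87.96.0/20 -> H1 at depth 20
  add 125.236.0.0/14 -> H0 at depth 14
  add 125.224.0.0/12 -> H1 at depth 12
  Q 125.232.203.47: descend 0111110111101 ; hops seen [H1] ; pick H1
  add 17.0.0.0/9 -> H2 at depth 9
  add 125.238.128.0/19 -> H0 at depth 19
  add 125.238.144.0/20 -> H0 at depth 20
  Q 22.87.96.92: descend 00010110010101110110 ; hops seen [H1] ; pick H1
  Q 171.111.148.196: descend ε ; hops seen [∅] ; pick no-route
  add 112.0.0.0/4 -> H1 at depth 4
  Q 255.244.91.242: descend ε ; hops seen [∅] ; pick no-route
  add 17.0.0.0/8 -> H0 at depth 8
  del 125.224.0.0/12 (clear depth 12)
  Q 17.0.0.3: descend 000100010 ; hops seen [H0,H2] ; pick H2
  Q 17.0.0.36: descend 000100010 ; hops seen [H0,H2] ; pick H2
  add 22.87.0.0/16 -> H2 at depth 16
  del 125.238.144.0/20 (clear depth 20)
  Q 22.87.0.86: descend 00010110010101110 ; hops seen [H2] ; pick H2
  Q 17.0.0.6: descend 000100010 ; hops seen [H0,H2] ; pick H2
  add 22.87.110.0/24 -> H2 at depth 24
  Q 125.236.16.219: descend 01111101111011 ; hops seen [H1,H0] ; pick H0
  add 125.238.149.176/28 -> H1 at depth 28
  add 125.238.144.0/20 -> H1 at depth 20
  add 22.87.110.0/24 -> H0 at depth 24
  Q 17.6.3.142: descend 000100010 ; hops seen [H0,H2] ; pick H2
  Q 125.238.131.177: descend 0111110111101110100 ; hops seen [H1,H0,H0] ; pick H0
  add 22.87.110.62/32 -> H1 at depth 32
  add 125.238.149.182/32 -> H0 at depth 32
  Q 22.87.0.155: descend 00010110010101110 ; hops seen [H2] ; pick H2

== LOOKUPS ==
["H1","H1","no-route","no-route","H2","H2","H2","H2","H0","H2","H0","H2"]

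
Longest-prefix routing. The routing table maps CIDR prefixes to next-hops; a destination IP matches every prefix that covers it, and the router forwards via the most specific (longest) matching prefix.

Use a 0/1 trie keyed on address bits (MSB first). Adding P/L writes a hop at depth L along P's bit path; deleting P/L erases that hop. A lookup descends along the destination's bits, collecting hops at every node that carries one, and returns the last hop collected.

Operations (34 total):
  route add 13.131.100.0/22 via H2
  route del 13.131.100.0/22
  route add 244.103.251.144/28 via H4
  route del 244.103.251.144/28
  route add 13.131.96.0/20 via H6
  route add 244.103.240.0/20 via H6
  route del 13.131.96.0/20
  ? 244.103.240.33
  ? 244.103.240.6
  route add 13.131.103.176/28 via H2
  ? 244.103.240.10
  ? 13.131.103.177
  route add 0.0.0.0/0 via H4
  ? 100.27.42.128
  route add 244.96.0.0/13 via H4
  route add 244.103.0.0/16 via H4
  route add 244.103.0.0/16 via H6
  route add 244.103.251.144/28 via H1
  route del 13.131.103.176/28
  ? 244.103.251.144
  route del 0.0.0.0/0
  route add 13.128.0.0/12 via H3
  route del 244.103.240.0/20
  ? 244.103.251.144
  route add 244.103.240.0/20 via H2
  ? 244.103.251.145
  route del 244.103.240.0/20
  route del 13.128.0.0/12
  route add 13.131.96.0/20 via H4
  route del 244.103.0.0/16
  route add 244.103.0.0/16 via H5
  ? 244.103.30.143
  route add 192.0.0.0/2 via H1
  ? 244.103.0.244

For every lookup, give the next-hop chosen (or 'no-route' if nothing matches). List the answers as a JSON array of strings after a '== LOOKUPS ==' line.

Apply in order:
  add 13.131.100.0/22 -> H2 at depth 22
  del 13.131.100.0/22 (clear depth 22)
  add 244.103.251.144/28 -> H4 at depth 28
  del 244.103.251.144/28 (clear depth 28)
  add 13.131.96.0/20 -> H6 at depth 20
  add 244.103.240.0/20 -> H6 at depth 20
  del 13.131.96.0/20 (clear depth 20)
  lookup 244.103.240.33: bits 11110100011001111111 walk d0:-→d1:-→d2:-→d3:-→d4:-→d5:-→d6:-→d7:-→d8:-→d9:-→d10:-→d11:-→d12:-→d13:-→d14:-→d15:-→d16:-→d17:-→d18:-→d19:-→d20:H6 -> H6
  lookup 244.103.240.6: bits 11110100011001111111 walk d0:-→d1:-→d2:-→d3:-→d4:-→d5:-→d6:-→d7:-→d8:-→d9:-→d10:-→d11:-→d12:-→d13:-→d14:-→d15:-→d16:-→d17:-→d18:-→d19:-→d20:H6 -> H6
  add 13.131.103.176/28 -> H2 at depth 28
  lookup 244.103.240.10: bits 11110100011001111111 walk d0:-→d1:-→d2:-→d3:-→d4:-→d5:-→d6:-→d7:-→d8:-→d9:-→d10:-→d11:-→d12:-→d13:-→d14:-→d15:-→d16:-→d17:-→d18:-→d19:-→d20:H6 -> H6
  lookup 13.131.103.177: bits 0000110110000011011001111011 walk d0:-→d1:-→d2:-→d3:-→d4:-→d5:-→d6:-→d7:-→d8:-→d9:-→d10:-→d11:-→d12:-→d13:-→d14:-→d15:-→d16:-→d17:-→d18:-→d19:-→d20:-→d21:-→d22:-→d23:-→d24:-→d25:-→d26:-→d27:-→d28:H2 -> H2
  add 0.0.0.0/0 -> H4 at depth 0
  lookup 100.27.42.128: bits 0 walk d0:H4→d1:- -> H4
  add 244.96.0.0/13 -> H4 at depth 13
  add 244.103.0.0/16 -> H4 at depth 16
  add 244.103.0.0/16 -> H6 at depth 16
  add 244.103.251.144/28 -> H1 at depth 28
  del 13.131.103.176/28 (clear depth 28)
  lookup 244.103.251.144: bits 1111010001100111111110111001 walk d0:H4→d1:-→d2:-→d3:-→d4:-→d5:-→d6:-→d7:-→d8:-→d9:-→d10:-→d11:-→d12:-→d13:H4→d14:-→d15:-→d16:H6→d17:-→d18:-→d19:-→d20:H6→d21:-→d22:-→d23:-→d24:-→d25:-→d26:-→d27:-→d28:H1 -> H1
  del 0.0.0.0/0 (clear depth 0)
  add 13.128.0.0/12 -> H3 at depth 12
  del 244.103.240.0/20 (clear depth 20)
  lookup 244.103.251.144: bits 1111010001100111111110111001 walk d0:-→d1:-→d2:-→d3:-→d4:-→d5:-→d6:-→d7:-→d8:-→d9:-→d10:-→d11:-→d12:-→d13:H4→d14:-→d15:-→d16:H6→d17:-→d18:-→d19:-→d20:-→d21:-→d22:-→d23:-→d24:-→d25:-→d26:-→d27:-→d28:H1 -> H1
  add 244.103.240.0/20 -> H2 at depth 20
  lookup 244.103.251.145: bits 1111010001100111111110111001 walk d0:-→d1:-→d2:-→d3:-→d4:-→d5:-→d6:-→d7:-→d8:-→d9:-→d10:-→d11:-→d12:-→d13:H4→d14:-→d15:-→d16:H6→d17:-→d18:-→d19:-→d20:H2→d21:-→d22:-→d23:-→d24:-→d25:-→d26:-→d27:-→d28:H1 -> H1
  del 244.103.240.0/20 (clear depth 20)
  del 13.128.0.0/12 (clear depth 12)
  add 13.131.96.0/20 -> H4 at depth 20
  del 244.103.0.0/16 (clear depth 16)
  add 244.103.0.0/16 -> H5 at depth 16
  lookup 244.103.30.143: bits 1111010001100111 walk d0:-→d1:-→d2:-→d3:-→d4:-→d5:-→d6:-→d7:-→d8:-→d9:-→d10:-→d11:-→d12:-→d13:H4→d14:-→d15:-→d16:H5 -> H5
  add 192.0.0.0/2 -> H1 at depth 2
  lookup 244.103.0.244: bits 1111010001100111 walk d0:-→d1:-→d2:H1→d3:-→d4:-→d5:-→d6:-→d7:-→d8:-→d9:-→d10:-→d11:-→d12:-→d13:H4→d14:-→d15:-→d16:H5 -> H5

== LOOKUPS ==
["H6","H6","H6","H2","H4","H1","H1","H1","H5","H5"]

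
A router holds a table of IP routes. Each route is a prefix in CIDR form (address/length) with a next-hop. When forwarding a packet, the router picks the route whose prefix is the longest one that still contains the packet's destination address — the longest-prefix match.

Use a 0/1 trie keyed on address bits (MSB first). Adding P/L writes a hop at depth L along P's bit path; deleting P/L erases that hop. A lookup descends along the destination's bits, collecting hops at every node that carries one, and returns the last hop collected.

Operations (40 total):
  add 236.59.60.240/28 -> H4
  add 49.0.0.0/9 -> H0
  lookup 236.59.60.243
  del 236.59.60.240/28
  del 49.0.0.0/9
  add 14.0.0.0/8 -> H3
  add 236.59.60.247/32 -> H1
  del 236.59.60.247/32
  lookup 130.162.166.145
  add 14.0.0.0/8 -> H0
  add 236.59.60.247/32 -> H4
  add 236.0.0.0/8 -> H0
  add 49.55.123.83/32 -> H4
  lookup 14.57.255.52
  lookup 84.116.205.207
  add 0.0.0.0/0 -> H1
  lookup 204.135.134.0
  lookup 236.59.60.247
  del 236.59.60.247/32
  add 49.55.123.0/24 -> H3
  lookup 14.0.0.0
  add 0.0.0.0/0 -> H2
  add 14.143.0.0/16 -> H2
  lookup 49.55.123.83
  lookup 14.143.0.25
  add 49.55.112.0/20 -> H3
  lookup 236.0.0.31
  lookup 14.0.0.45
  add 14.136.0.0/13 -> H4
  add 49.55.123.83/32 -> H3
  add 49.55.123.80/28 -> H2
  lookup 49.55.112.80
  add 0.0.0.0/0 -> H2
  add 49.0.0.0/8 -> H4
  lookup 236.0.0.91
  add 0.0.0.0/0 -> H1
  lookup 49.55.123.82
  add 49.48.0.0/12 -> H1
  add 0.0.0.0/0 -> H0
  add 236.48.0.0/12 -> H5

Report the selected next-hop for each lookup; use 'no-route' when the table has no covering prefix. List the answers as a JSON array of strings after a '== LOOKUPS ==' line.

Process each operation:
  + 236.59.60.240/28 (H4) depth=28
  + 49.0.0.0/9 (H0) depth=9
  lookup 236.59.60.243: bits 1110110000111011001111001111 walk d0:-→d1:-→d2:-→d3:-→d4:-→d5:-→d6:-→d7:-→d8:-→d9:-→d10:-→d11:-→d12:-→d13:-→d14:-→d15:-→d16:-→d17:-→d18:-→d19:-→d20:-→d21:-→d22:-→d23:-→d24:-→d25:-→d26:-→d27:-→d28:H4 -> H4
  - 236.59.60.240/28 clear@28
  - 49.0.0.0/9 clear@9
  + 14.0.0.0/8 (H3) depth=8
  + 236.59.60.247/32 (H1) depth=32
  - 236.59.60.247/32 clear@32
  lookup 130.162.166.145: bits 1 walk d0:-→d1:- -> no-route
  + 14.0.0.0/8 (H0) depth=8
  + 236.59.60.247/32 (H4) depth=32
  + 236.0.0.0/8 (H0) depth=8
  + 49.55.123.83/32 (H4) depth=32
  lookup 14.57.255.52: bits 00001110 walk d0:-→d1:-→d2:-→d3:-→d4:-→d5:-→d6:-→d7:-→d8:H0 -> H0
  lookup 84.116.205.207: bits 0 walk d0:-→d1:- -> no-route
  + 0.0.0.0/0 (H1) depth=0
  lookup 204.135.134.0: bits 11 walk d0:H1→d1:-→d2:- -> H1
  lookup 236.59.60.247: bits 11101100001110110011110011110111 walk d0:H1→d1:-→d2:-→d3:-→d4:-→d5:-→d6:-→d7:-→d8:H0→d9:-→d10:-→d11:-→d12:-→d13:-→d14:-→d15:-→d16:-→d17:-→d18:-→d19:-→d20:-→d21:-→d22:-→d23:-→d24:-→d25:-→d26:-→d27:-→d28:-→d29:-→d30:-→d31:-→d32:H4 -> H4
  - 236.59.60.247/32 clear@32
  + 49.55.123.0/24 (H3) depth=24
  lookup 14.0.0.0: bits 00001110 walk d0:H1→d1:-→d2:-→d3:-→d4:-→d5:-→d6:-→d7:-→d8:H0 -> H0
  + 0.0.0.0/0 (H2) depth=0
  + 14.143.0.0/16 (H2) depth=16
  lookup 49.55.123.83: bits 00110001001101110111101101010011 walk d0:H2→d1:-→d2:-→d3:-→d4:-→d5:-→d6:-→d7:-→d8:-→d9:-→d10:-→d11:-→d12:-→d13:-→d14:-→d15:-→d16:-→d17:-→d18:-→d19:-→d20:-→d21:-→d22:-→d23:-→d24:H3→d25:-→d26:-→d27:-→d28:-→d29:-→d30:-→d31:-→d32:H4 -> H4
  lookup 14.143.0.25: bits 0000111010001111 walk d0:H2→d1:-→d2:-→d3:-→d4:-→d5:-→d6:-→d7:-→d8:H0→d9:-→d10:-→d11:-→d12:-→d13:-→d14:-→d15:-→d16:H2 -> H2
  + 49.55.112.0/20 (H3) depth=20
  lookup 236.0.0.31: bits 1110110000 walk d0:H2→d1:-→d2:-→d3:-→d4:-→d5:-→d6:-→d7:-→d8:H0→d9:-→d10:- -> H0
  lookup 14.0.0.45: bits 00001110 walk d0:H2→d1:-→d2:-→d3:-→d4:-→d5:-→d6:-→d7:-→d8:H0 -> H0
  + 14.136.0.0/13 (H4) depth=13
  + 49.55.123.83/32 (H3) depth=32
  + 49.55.123.80/28 (H2) depth=28
  lookup 49.55.112.80: bits 00110001001101110111 walk d0:H2→d1:-→d2:-→d3:-→d4:-→d5:-→d6:-→d7:-→d8:-→d9:-→d10:-→d11:-→d12:-→d13:-→d14:-→d15:-→d16:-→d17:-→d18:-→d19:-→d20:H3 -> H3
  + 0.0.0.0/0 (H2) depth=0
  + 49.0.0.0/8 (H4) depth=8
  lookup 236.0.0.91: bits 1110110000 walk d0:H2→d1:-→d2:-→d3:-→d4:-→d5:-→d6:-→d7:-→d8:H0→d9:-→d10:- -> H0
  + 0.0.0.0/0 (H1) depth=0
  lookup 49.55.123.82: bits 0011000100110111011110110101001 walk d0:H1→d1:-→d2:-→d3:-→d4:-→d5:-→d6:-→d7:-→d8:H4→d9:-→d10:-→d11:-→d12:-→d13:-→d14:-→d15:-→d16:-→d17:-→d18:-→d19:-→d20:H3→d21:-→d22:-→d23:-→d24:H3→d25:-→d26:-→d27:-→d28:H2→d29:-→d30:-→d31:- -> H2
  + 49.48.0.0/12 (H1) depth=12
  + 0.0.0.0/0 (H0) depth=0
  + 236.48.0.0/12 (H5) depth=12

== LOOKUPS ==
["H4","no-route","H0","no-route","H1","H4","H0","H4","H2","H0","H0","H3","H0","H2"]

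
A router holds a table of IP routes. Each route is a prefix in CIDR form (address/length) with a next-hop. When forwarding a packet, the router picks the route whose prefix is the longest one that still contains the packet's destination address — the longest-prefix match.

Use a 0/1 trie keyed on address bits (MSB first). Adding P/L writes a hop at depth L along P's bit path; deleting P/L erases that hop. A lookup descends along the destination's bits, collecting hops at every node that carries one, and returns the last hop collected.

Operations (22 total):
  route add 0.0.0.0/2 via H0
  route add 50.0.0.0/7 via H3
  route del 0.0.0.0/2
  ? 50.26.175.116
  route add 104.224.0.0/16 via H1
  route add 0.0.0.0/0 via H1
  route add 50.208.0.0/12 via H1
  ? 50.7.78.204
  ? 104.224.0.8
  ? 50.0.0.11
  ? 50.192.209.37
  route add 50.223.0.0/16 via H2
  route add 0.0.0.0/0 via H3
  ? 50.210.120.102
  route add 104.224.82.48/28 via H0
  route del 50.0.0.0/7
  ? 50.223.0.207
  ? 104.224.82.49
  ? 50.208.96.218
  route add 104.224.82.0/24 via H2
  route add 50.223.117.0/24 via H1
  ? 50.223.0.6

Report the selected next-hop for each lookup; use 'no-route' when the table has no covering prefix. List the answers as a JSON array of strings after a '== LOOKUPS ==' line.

Process each operation:
  + 0.0.0.0/2 (H0) depth=2
  + 50.0.0.0/7 (H3) depth=7
  del 0.0.0.0/2 (clear depth 2)
  Q 50.26.175.116: descend 0011001 ; hops seen [H3] ; pick H3
  + 104.224.0.0/16 (H1) depth=16
  + 0.0.0.0/0 (H1) depth=0
  + 50.208.0.0/12 (H1) depth=12
  Q 50.7.78.204: descend 00110010 ; hops seen [H1,H3] ; pick H3
  Q 104.224.0.8: descend 0110100011100000 ; hops seen [H1,H1] ; pick H1
  Q 50.0.0.11: descend 00110010 ; hops seen [H1,H3] ; pick H3
  Q 50.192.209.37: descend 00110010110 ; hops seen [H1,H3] ; pick H3
  + 50.223.0.0/16 (H2) depth=16
  + 0.0.0.0/0 (H3) depth=0
  Q 50.210.120.102: descend 001100101101 ; hops seen [H3,H3,H1] ; pick H1
  + 104.224.82.48/28 (H0) depth=28
  del 50.0.0.0/7 (clear depth 7)
  Q 50.223.0.207: descend 0011001011011111 ; hops seen [H3,H1,H2] ; pick H2
  Q 104.224.82.49: descend 0110100011100000010100100011 ; hops seen [H3,H1,H0] ; pick H0
  Q 50.208.96.218: descend 001100101101 ; hops seen [H3,H1] ; pick H1
  + 104.224.82.0/24 (H2) depth=24
  + 50.223.117.0/24 (H1) depth=24
  Q 50.223.0.6: descend 00110010110111110 ; hops seen [H3,H1,H2] ; pick H2

== LOOKUPS ==
["H3","H3","H1","H3","H3","H1","H2","H0","H1","H2"]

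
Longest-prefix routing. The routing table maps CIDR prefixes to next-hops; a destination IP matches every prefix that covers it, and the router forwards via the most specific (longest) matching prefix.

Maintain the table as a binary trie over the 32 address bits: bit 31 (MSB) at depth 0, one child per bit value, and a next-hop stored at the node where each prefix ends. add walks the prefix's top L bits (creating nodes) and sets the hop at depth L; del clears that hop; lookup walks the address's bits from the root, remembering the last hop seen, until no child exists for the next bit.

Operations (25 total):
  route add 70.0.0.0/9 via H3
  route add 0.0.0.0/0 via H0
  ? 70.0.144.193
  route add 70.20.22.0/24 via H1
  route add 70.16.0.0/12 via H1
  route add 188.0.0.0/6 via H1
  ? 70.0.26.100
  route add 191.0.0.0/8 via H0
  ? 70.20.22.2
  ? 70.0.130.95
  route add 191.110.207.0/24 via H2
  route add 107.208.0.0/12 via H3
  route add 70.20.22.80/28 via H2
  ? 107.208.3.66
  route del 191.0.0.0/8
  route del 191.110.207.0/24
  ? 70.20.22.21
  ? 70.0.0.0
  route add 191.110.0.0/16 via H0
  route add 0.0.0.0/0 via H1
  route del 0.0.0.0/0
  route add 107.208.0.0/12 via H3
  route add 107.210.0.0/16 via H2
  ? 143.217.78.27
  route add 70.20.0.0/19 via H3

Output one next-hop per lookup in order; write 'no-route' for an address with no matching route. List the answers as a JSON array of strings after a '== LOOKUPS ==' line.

Process each operation:
  add 70.0.0.0/9 -> H3 at depth 9
  add 0.0.0.0/0 -> H0 at depth 0
  ? 70.0.144.193  path d0:H0→d1:-→d2:-→d3:-→d4:-→d5:-→d6:-→d7:-→d8:-→d9:H3  best=H3
  add 70.20.22.0/24 -> H1 at depth 24
  add 70.16.0.0/12 -> H1 at depth 12
  add 188.0.0.0/6 -> H1 at depth 6
  ? 70.0.26.100  path d0:H0→d1:-→d2:-→d3:-→d4:-→d5:-→d6:-→d7:-→d8:-→d9:H3→d10:-→d11:-  best=H3
  add 191.0.0.0/8 -> H0 at depth 8
  ? 70.20.22.2  path d0:H0→d1:-→d2:-→d3:-→d4:-→d5:-→d6:-→d7:-→d8:-→d9:H3→d10:-→d11:-→d12:H1→d13:-→d14:-→d15:-→d16:-→d17:-→d18:-→d19:-→d20:-→d21:-→d22:-→d23:-→d24:H1  best=H1
  ? 70.0.130.95  path d0:H0→d1:-→d2:-→d3:-→d4:-→d5:-→d6:-→d7:-→d8:-→d9:H3→d10:-→d11:-  best=H3
  add 191.110.207.0/24 -> H2 at depth 24
  add 107.208.0.0/12 -> H3 at depth 12
  add 70.20.22.80/28 -> H2 at depth 28
  ? 107.208.3.66  path d0:H0→d1:-→d2:-→d3:-→d4:-→d5:-→d6:-→d7:-→d8:-→d9:-→d10:-→d11:-→d12:H3  best=H3
  del 191.0.0.0/8 (clear depth 8)
  del 191.110.207.0/24 (clear depth 24)
  ? 70.20.22.21  path d0:H0→d1:-→d2:-→d3:-→d4:-→d5:-→d6:-→d7:-→d8:-→d9:H3→d10:-→d11:-→d12:H1→d13:-→d14:-→d15:-→d16:-→d17:-→d18:-→d19:-→d20:-→d21:-→d22:-→d23:-→d24:H1→d25:-  best=H1
  ? 70.0.0.0  path d0:H0→d1:-→d2:-→d3:-→d4:-→d5:-→d6:-→d7:-→d8:-→d9:H3→d10:-→d11:-  best=H3
  add 191.110.0.0/16 -> H0 at depth 16
  add 0.0.0.0/0 -> H1 at depth 0
  del 0.0.0.0/0 (clear depth 0)
  add 107.208.0.0/12 -> H3 at depth 12
  add 107.210.0.0/16 -> H2 at depth 16
  ? 143.217.78.27  path d0:-→d1:-→d2:-  best=no-route
  add 70.20.0.0/19 -> H3 at depth 19

== LOOKUPS ==
["H3","H3","H1","H3","H3","H1","H3","no-route"]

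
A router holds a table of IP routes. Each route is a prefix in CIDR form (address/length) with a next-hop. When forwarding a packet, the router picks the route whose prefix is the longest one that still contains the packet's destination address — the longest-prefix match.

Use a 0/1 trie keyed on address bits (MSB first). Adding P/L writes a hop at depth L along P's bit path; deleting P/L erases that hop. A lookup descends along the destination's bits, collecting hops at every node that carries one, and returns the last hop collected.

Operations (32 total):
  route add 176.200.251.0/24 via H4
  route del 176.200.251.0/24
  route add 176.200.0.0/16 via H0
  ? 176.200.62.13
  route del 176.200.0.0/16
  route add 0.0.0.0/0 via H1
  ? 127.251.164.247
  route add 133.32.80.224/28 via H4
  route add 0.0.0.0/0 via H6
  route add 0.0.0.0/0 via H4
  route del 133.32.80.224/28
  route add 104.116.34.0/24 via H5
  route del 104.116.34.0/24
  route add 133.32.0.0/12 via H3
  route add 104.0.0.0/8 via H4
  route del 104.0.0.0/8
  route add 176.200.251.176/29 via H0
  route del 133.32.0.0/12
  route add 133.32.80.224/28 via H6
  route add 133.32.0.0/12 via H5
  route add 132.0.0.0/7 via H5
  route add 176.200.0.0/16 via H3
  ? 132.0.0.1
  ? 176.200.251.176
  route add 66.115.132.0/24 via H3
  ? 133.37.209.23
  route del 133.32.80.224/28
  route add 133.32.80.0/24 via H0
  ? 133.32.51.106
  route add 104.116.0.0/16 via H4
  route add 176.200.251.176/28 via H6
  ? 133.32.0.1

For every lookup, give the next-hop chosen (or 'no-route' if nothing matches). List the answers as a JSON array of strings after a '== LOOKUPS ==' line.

Apply in order:
  add 176.200.251.0/24 -> H4 at depth 24
  - 176.200.251.0/24 clear@24
  add 176.200.0.0/16 -> H0 at depth 16
  Q 176.200.62.13: descend 1011000011001000 ; hops seen [H0] ; pick H0
  - 176.200.0.0/16 clear@16
  add 0.0.0.0/0 -> H1 at depth 0
  Q 127.251.164.247: descend ε ; hops seen [H1] ; pick H1
  add 133.32.80.224/28 -> H4 at depth 28
  add 0.0.0.0/0 -> H6 at depth 0
  add 0.0.0.0/0 -> H4 at depth 0
  - 133.32.80.224/28 clear@28
  add 104.116.34.0/24 -> H5 at depth 24
  - 104.116.34.0/24 clear@24
  add 133.32.0.0/12 -> H3 at depth 12
  add 104.0.0.0/8 -> H4 at depth 8
  - 104.0.0.0/8 clear@8
  add 176.200.251.176/29 -> H0 at depth 29
  - 133.32.0.0/12 clear@12
  add 133.32.80.224/28 -> H6 at depth 28
  add 133.32.0.0/12 -> H5 at depth 12
  add 132.0.0.0/7 -> H5 at depth 7
  add 176.200.0.0/16 -> H3 at depth 16
  Q 132.0.0.1: descend 1000010 ; hops seen [H4,H5] ; pick H5
  Q 176.200.251.176: descend 10110000110010001111101110110 ; hops seen [H4,H3,H0] ; pick H0
  add 66.115.132.0/24 -> H3 at depth 24
  Q 133.37.209.23: descend 1000010100100 ; hops seen [H4,H5,H5] ; pick H5
  - 133.32.80.224/28 clear@28
  add 133.32.80.0/24 -> H0 at depth 24
  Q 133.32.51.106: descend 10000101001000000 ; hops seen [H4,H5,H5] ; pick H5
  add 104.116.0.0/16 -> H4 at depth 16
  add 176.200.251.176/28 -> H6 at depth 28
  Q 133.32.0.1: descend 10000101001000000 ; hops seen [H4,H5,H5] ; pick H5

== LOOKUPS ==
["H0","H1","H5","H0","H5","H5","H5"]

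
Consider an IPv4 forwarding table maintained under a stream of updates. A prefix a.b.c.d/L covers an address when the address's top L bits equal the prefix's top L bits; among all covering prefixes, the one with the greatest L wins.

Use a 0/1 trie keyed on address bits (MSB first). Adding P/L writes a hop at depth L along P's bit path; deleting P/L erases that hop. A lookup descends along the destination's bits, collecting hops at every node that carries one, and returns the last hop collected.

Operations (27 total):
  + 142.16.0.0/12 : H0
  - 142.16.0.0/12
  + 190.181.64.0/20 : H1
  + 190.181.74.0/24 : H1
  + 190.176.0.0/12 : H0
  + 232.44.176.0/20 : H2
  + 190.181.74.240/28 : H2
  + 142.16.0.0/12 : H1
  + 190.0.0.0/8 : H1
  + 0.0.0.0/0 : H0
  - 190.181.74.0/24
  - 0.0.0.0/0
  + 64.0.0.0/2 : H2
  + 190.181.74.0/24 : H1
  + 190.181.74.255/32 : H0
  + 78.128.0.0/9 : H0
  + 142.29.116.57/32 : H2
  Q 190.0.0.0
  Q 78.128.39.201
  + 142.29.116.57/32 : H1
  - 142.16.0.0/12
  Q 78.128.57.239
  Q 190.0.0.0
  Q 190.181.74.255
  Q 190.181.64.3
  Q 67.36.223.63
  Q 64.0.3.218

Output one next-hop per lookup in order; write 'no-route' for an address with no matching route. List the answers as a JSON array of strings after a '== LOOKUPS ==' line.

Trace:
  add 142.16.0.0/12 -> H0 at depth 12
  - 142.16.0.0/12 clear@12
  add 190.181.64.0/20 -> H1 at depth 20
  add 190.181.74.0/24 -> H1 at depth 24
  add 190.176.0.0/12 -> H0 at depth 12
  add 232.44.176.0/20 -> H2 at depth 20
  add 190.181.74.240/28 -> H2 at depth 28
  add 142.16.0.0/12 -> H1 at depth 12
  add 190.0.0.0/8 -> H1 at depth 8
  add 0.0.0.0/0 -> H0 at depth 0
  - 190.181.74.0/24 clear@24
  - 0.0.0.0/0 clear@0
  add 64.0.0.0/2 -> H2 at depth 2
  add 190.181.74.0/24 -> H1 at depth 24
  add 190.181.74.255/32 -> H0 at depth 32
  add 78.128.0.0/9 -> H0 at depth 9
  add 142.29.116.57/32 -> H2 at depth 32
  ? 190.0.0.0  path d0:-→d1:-→d2:-→d3:-→d4:-→d5:-→d6:-→d7:-→d8:H1  best=H1
  ? 78.128.39.201  path d0:-→d1:-→d2:H2→d3:-→d4:-→d5:-→d6:-→d7:-→d8:-→d9:H0  best=H0
  add 142.29.116.57/32 -> H1 at depth 32
  - 142.16.0.0/12 clear@12
  ? 78.128.57.239  path d0:-→d1:-→d2:H2→d3:-→d4:-→d5:-→d6:-→d7:-→d8:-→d9:H0  best=H0
  ? 190.0.0.0  path d0:-→d1:-→d2:-→d3:-→d4:-→d5:-→d6:-→d7:-→d8:H1  best=H1
  ? 190.181.74.255  path d0:-→d1:-→d2:-→d3:-→d4:-→d5:-→d6:-→d7:-→d8:H1→d9:-→d10:-→d11:-→d12:H0→d13:-→d14:-→d15:-→d16:-→d17:-→d18:-→d19:-→d20:H1→d21:-→d22:-→d23:-→d24:H1→d25:-→d26:-→d27:-→d28:H2→d29:-→d30:-→d31:-→d32:H0  best=H0
  ? 190.181.64.3  path d0:-→d1:-→d2:-→d3:-→d4:-→d5:-→d6:-→d7:-→d8:H1→d9:-→d10:-→d11:-→d12:H0→d13:-→d14:-→d15:-→d16:-→d17:-→d18:-→d19:-→d20:H1  best=H1
  ? 67.36.223.63  path d0:-→d1:-→d2:H2→d3:-→d4:-  best=H2
  ? 64.0.3.218  path d0:-→d1:-→d2:H2→d3:-→d4:-  best=H2

== LOOKUPS ==
["H1","H0","H0","H1","H0","H1","H2","H2"]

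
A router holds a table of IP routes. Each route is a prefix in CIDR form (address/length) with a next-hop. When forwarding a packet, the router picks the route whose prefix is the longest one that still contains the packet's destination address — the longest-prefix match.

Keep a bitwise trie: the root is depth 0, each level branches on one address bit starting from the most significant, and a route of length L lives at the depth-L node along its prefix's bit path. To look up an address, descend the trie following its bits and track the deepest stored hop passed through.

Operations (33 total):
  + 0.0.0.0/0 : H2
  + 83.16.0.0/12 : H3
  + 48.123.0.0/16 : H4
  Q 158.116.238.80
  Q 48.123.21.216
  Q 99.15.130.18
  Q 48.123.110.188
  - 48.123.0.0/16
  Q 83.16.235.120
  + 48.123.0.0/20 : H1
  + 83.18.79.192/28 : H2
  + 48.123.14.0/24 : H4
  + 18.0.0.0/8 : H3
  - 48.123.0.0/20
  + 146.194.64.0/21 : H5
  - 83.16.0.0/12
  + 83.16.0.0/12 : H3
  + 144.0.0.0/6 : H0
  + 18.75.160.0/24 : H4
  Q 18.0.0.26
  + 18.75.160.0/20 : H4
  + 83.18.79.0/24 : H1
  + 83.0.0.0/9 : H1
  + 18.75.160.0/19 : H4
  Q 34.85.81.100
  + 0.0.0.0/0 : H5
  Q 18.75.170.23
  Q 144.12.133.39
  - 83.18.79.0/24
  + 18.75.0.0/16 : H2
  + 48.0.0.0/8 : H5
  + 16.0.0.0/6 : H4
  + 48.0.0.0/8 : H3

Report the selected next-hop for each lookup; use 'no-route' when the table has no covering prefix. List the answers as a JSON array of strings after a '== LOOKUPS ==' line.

Trace:
  + 0.0.0.0/0 (H2) depth=0
  + 83.16.0.0/12 (H3) depth=12
  + 48.123.0.0/16 (H4) depth=16
  lookup 158.116.238.80: bits ε walk d0:H2 -> H2
  lookup 48.123.21.216: bits 0011000001111011 walk d0:H2→d1:-→d2:-→d3:-→d4:-→d5:-→d6:-→d7:-→d8:-→d9:-→d10:-→d11:-→d12:-→d13:-→d14:-→d15:-→d16:H4 -> H4
  lookup 99.15.130.18: bits 01 walk d0:H2→d1:-→d2:- -> H2
  lookup 48.123.110.188: bits 0011000001111011 walk d0:H2→d1:-→d2:-→d3:-→d4:-→d5:-→d6:-→d7:-→d8:-→d9:-→d10:-→d11:-→d12:-→d13:-→d14:-→d15:-→d16:H4 -> H4
  - 48.123.0.0/16 clear@16
  lookup 83.16.235.120: bits 010100110001 walk d0:H2→d1:-→d2:-→d3:-→d4:-→d5:-→d6:-→d7:-→d8:-→d9:-→d10:-→d11:-→d12:H3 -> H3
  + 48.123.0.0/20 (H1) depth=20
  + 83.18.79.192/28 (H2) depth=28
  + 48.123.14.0/24 (H4) depth=24
  + 18.0.0.0/8 (H3) depth=8
  - 48.123.0.0/20 clear@20
  + 146.194.64.0/21 (H5) depth=21
  - 83.16.0.0/12 clear@12
  + 83.16.0.0/12 (H3) depth=12
  + 144.0.0.0/6 (H0) depth=6
  + 18.75.160.0/24 (H4) depth=24
  lookup 18.0.0.26: bits 000100100 walk d0:H2→d1:-→d2:-→d3:-→d4:-→d5:-→d6:-→d7:-→d8:H3→d9:- -> H3
  + 18.75.160.0/20 (H4) depth=20
  + 83.18.79.0/24 (H1) depth=24
  + 83.0.0.0/9 (H1) depth=9
  + 18.75.160.0/19 (H4) depth=19
  lookup 34.85.81.100: bits 001 walk d0:H2→d1:-→d2:-→d3:- -> H2
  + 0.0.0.0/0 (H5) depth=0
  lookup 18.75.170.23: bits 00010010010010111010 walk d0:H5→d1:-→d2:-→d3:-→d4:-→d5:-→d6:-→d7:-→d8:H3→d9:-→d10:-→d11:-→d12:-→d13:-→d14:-→d15:-→d16:-→d17:-→d18:-→d19:H4→d20:H4 -> H4
  lookup 144.12.133.39: bits 100100 walk d0:H5→d1:-→d2:-→d3:-→d4:-→d5:-→d6:H0 -> H0
  - 83.18.79.0/24 clear@24
  + 18.75.0.0/16 (H2) depth=16
  + 48.0.0.0/8 (H5) depth=8
  + 16.0.0.0/6 (H4) depth=6
  + 48.0.0.0/8 (H3) depth=8

== LOOKUPS ==
["H2","H4","H2","H4","H3","H3","H2","H4","H0"]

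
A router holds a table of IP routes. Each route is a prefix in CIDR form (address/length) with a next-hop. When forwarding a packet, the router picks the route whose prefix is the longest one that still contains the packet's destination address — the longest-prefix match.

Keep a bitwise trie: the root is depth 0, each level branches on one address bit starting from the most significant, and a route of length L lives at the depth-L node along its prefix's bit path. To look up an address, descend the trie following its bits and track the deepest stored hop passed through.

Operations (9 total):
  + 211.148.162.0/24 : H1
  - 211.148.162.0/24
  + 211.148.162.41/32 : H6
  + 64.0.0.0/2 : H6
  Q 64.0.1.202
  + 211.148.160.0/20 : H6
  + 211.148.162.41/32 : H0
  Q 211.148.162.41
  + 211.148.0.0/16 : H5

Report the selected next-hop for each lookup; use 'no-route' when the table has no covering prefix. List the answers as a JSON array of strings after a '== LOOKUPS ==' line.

Trace:
  add 211.148.162.0/24 -> H1 at depth 24
  - 211.148.162.0/24 clear@24
  add 211.148.162.41/32 -> H6 at depth 32
  add 64.0.0.0/2 -> H6 at depth 2
  Q 64.0.1.202: descend 01 ; hops seen [H6] ; pick H6
  add 211.148.160.0/20 -> H6 at depth 20
  add 211.148.162.41/32 -> H0 at depth 32
  Q 211.148.162.41: descend 11010011100101001010001000101001 ; hops seen [H6,H0] ; pick H0
  add 211.148.0.0/16 -> H5 at depth 16

== LOOKUPS ==
["H6","H0"]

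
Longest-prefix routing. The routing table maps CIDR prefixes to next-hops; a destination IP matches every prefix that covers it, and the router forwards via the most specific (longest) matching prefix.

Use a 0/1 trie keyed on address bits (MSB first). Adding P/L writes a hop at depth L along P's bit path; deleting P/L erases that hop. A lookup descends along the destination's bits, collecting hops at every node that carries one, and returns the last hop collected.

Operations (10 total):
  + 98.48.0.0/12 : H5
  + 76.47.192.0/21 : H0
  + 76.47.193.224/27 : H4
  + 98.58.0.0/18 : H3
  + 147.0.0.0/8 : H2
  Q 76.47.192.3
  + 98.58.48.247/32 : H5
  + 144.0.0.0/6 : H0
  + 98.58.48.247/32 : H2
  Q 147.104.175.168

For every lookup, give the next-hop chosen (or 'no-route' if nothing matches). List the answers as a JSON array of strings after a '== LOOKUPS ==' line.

Process each operation:
  add 98.48.0.0/12 -> H5 at depth 12
  add 76.47.192.0/21 -> H0 at depth 21
  add 76.47.193.224/27 -> H4 at depth 27
  add 98.58.0.0/18 -> H3 at depth 18
  add 147.0.0.0/8 -> H2 at depth 8
  lookup 76.47.192.3: bits 01001100001011111100000 walk d0:-→d1:-→d2:-→d3:-→d4:-→d5:-→d6:-→d7:-→d8:-→d9:-→d10:-→d11:-→d12:-→d13:-→d14:-→d15:-→d16:-→d17:-→d18:-→d19:-→d20:-→d21:H0→d22:-→d23:- -> H0
  add 98.58.48.247/32 -> H5 at depth 32
  add 144.0.0.0/6 -> H0 at depth 6
  add 98.58.48.247/32 -> H2 at depth 32
  lookup 147.104.175.168: bits 10010011 walk d0:-→d1:-→d2:-→d3:-→d4:-→d5:-→d6:H0→d7:-→d8:H2 -> H2

== LOOKUPS ==
["H0","H2"]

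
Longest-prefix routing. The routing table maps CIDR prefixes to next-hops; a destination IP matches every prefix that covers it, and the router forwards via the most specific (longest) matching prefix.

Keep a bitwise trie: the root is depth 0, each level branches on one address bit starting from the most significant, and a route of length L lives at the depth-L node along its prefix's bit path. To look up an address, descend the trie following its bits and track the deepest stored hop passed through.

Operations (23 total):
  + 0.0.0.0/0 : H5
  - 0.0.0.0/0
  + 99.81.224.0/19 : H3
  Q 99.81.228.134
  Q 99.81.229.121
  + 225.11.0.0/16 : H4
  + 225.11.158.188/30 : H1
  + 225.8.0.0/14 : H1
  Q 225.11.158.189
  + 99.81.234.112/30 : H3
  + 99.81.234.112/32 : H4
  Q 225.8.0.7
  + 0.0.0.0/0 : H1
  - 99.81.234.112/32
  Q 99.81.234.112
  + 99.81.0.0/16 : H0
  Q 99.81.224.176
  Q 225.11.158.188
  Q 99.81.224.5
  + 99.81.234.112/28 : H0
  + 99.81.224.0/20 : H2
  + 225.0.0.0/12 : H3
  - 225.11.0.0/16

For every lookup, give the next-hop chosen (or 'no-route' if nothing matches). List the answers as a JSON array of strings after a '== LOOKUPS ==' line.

Process each operation:
  add 0.0.0.0/0 -> H5 at depth 0
  - 0.0.0.0/0 clear@0
  add 99.81.224.0/19 -> H3 at depth 19
  lookup 99.81.228.134: bits 0110001101010001111 walk d0:-→d1:-→d2:-→d3:-→d4:-→d5:-→d6:-→d7:-→d8:-→d9:-→d10:-→d11:-→d12:-→d13:-→d14:-→d15:-→d16:-→d17:-→d18:-→d19:H3 -> H3
  lookup 99.81.229.121: bits 0110001101010001111 walk d0:-→d1:-→d2:-→d3:-→d4:-→d5:-→d6:-→d7:-→d8:-→d9:-→d10:-→d11:-→d12:-→d13:-→d14:-→d15:-→d16:-→d17:-→d18:-→d19:H3 -> H3
  add 225.11.0.0/16 -> H4 at depth 16
  add 225.11.158.188/30 -> H1 at depth 30
  add 225.8.0.0/14 -> H1 at depth 14
  lookup 225.11.158.189: bits 111000010000101110011110101111 walk d0:-→d1:-→d2:-→d3:-→d4:-→d5:-→d6:-→d7:-→d8:-→d9:-→d10:-→d11:-→d12:-→d13:-→d14:H1→d15:-→d16:H4→d17:-→d18:-→d19:-→d20:-→d21:-→d22:-→d23:-→d24:-→d25:-→d26:-→d27:-→d28:-→d29:-→d30:H1 -> H1
  add 99.81.234.112/30 -> H3 at depth 30
  add 99.81.234.112/32 -> H4 at depth 32
  lookup 225.8.0.7: bits 11100001000010 walk d0:-→d1:-→d2:-→d3:-→d4:-→d5:-→d6:-→d7:-→d8:-→d9:-→d10:-→d11:-→d12:-→d13:-→d14:H1 -> H1
  add 0.0.0.0/0 -> H1 at depth 0
  - 99.81.234.112/32 clear@32
  lookup 99.81.234.112: bits 01100011010100011110101001110000 walk d0:H1→d1:-→d2:-→d3:-→d4:-→d5:-→d6:-→d7:-→d8:-→d9:-→d10:-→d11:-→d12:-→d13:-→d14:-→d15:-→d16:-→d17:-→d18:-→d19:H3→d20:-→d21:-→d22:-→d23:-→d24:-→d25:-→d26:-→d27:-→d28:-→d29:-→d30:H3→d31:-→d32:- -> H3
  add 99.81.0.0/16 -> H0 at depth 16
  lookup 99.81.224.176: bits 01100011010100011110 walk d0:H1→d1:-→d2:-→d3:-→d4:-→d5:-→d6:-→d7:-→d8:-→d9:-→d10:-→d11:-→d12:-→d13:-→d14:-→d15:-→d16:H0→d17:-→d18:-→d19:H3→d20:- -> H3
  lookup 225.11.158.188: bits 111000010000101110011110101111 walk d0:H1→d1:-→d2:-→d3:-→d4:-→d5:-→d6:-→d7:-→d8:-→d9:-→d10:-→d11:-→d12:-→d13:-→d14:H1→d15:-→d16:H4→d17:-→d18:-→d19:-→d20:-→d21:-→d22:-→d23:-→d24:-→d25:-→d26:-→d27:-→d28:-→d29:-→d30:H1 -> H1
  lookup 99.81.224.5: bits 01100011010100011110 walk d0:H1→d1:-→d2:-→d3:-→d4:-→d5:-→d6:-→d7:-→d8:-→d9:-→d10:-→d11:-→d12:-→d13:-→d14:-→d15:-→d16:H0→d17:-→d18:-→d19:H3→d20:- -> H3
  add 99.81.234.112/28 -> H0 at depth 28
  add 99.81.224.0/20 -> H2 at depth 20
  add 225.0.0.0/12 -> H3 at depth 12
  - 225.11.0.0/16 clear@16

== LOOKUPS ==
["H3","H3","H1","H1","H3","H3","H1","H3"]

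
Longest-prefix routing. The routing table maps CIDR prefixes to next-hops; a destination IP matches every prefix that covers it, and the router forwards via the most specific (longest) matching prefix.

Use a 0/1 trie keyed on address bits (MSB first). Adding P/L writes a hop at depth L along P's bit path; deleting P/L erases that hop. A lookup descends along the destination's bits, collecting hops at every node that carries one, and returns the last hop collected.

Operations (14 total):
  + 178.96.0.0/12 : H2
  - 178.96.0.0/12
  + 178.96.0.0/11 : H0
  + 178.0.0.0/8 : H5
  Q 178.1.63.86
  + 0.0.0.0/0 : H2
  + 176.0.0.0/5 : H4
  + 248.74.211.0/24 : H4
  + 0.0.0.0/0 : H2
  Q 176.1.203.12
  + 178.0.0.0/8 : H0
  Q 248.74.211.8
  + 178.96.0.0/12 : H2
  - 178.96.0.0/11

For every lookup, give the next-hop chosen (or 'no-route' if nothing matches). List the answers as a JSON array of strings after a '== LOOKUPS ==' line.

Apply in order:
  + 178.96.0.0/12 (H2) depth=12
  del 178.96.0.0/12 (clear depth 12)
  + 178.96.0.0/11 (H0) depth=11
  + 178.0.0.0/8 (H5) depth=8
  ? 178.1.63.86  path d0:-→d1:-→d2:-→d3:-→d4:-→d5:-→d6:-→d7:-→d8:H5→d9:-  best=H5
  + 0.0.0.0/0 (H2) depth=0
  + 176.0.0.0/5 (H4) depth=5
  + 248.74.211.0/24 (H4) depth=24
  + 0.0.0.0/0 (H2) depth=0
  ? 176.1.203.12  path d0:H2→d1:-→d2:-→d3:-→d4:-→d5:H4→d6:-  best=H4
  + 178.0.0.0/8 (H0) depth=8
  ? 248.74.211.8  path d0:H2→d1:-→d2:-→d3:-→d4:-→d5:-→d6:-→d7:-→d8:-→d9:-→d10:-→d11:-→d12:-→d13:-→d14:-→d15:-→d16:-→d17:-→d18:-→d19:-→d20:-→d21:-→d22:-→d23:-→d24:H4  best=H4
  + 178.96.0.0/12 (H2) depth=12
  del 178.96.0.0/11 (clear depth 11)

== LOOKUPS ==
["H5","H4","H4"]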